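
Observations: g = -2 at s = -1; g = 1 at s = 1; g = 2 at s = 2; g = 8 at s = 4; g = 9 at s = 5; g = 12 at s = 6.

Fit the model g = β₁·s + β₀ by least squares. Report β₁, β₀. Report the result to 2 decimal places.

Forming MᵀM = [[83, 17]; [17, 6]] and Mᵀg = [156, 30]ᵀ gives MᵀM·[β₁, β₀]ᵀ = Mᵀg.
Eliminating β₀: 6·(row 1) − 17·(row 2) gives 209·β₁ = 6·156 − 17·30 = 426, so β₁ = 426/209.
Then β₀ = (30 − 17·(426/209))/6 = -162/209.

β₁ = 2.04, β₀ = -0.78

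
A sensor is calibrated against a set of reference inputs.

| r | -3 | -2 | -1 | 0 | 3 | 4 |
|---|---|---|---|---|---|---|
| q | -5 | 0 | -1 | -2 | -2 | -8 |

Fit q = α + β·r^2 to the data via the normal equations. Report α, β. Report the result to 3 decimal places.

α = -0.314, β = -0.413

Entries of XᵀX: Σ1 = 6, Σr^2 = 39, Σr^2·r^2 = 435.
For Xᵀq: Σq = -18, Σr^2·q = -192.
XᵀX·[α, β]ᵀ = Xᵀq becomes [[6, 39]; [39, 435]]·[α, β]ᵀ = [-18, -192]ᵀ.
det = 6·435 − 39² = 1089.
α = ((-18)·435 − 39·(-192))/1089 = -38/121; β = (6·(-192) − 39·(-18))/1089 = -50/121.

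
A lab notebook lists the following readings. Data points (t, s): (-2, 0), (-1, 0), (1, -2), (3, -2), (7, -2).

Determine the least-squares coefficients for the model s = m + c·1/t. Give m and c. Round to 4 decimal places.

The normal system MᵀM·[m, c]ᵀ = Mᵀs is [[5, -1/42]; [-1/42, 4201/1764]]·[m, c]ᵀ = [-6, -62/21]ᵀ.
Δ = 5·(4201/1764) − (-1/42)² = 5251/441.
m = ((-6)·(4201/1764) − (-1/42)·(-62/21))/(5251/441) = -12665/10502; c = (5·(-62/21) − (-1/42)·(-6))/(5251/441) = -6573/5251.

m = -1.2060, c = -1.2518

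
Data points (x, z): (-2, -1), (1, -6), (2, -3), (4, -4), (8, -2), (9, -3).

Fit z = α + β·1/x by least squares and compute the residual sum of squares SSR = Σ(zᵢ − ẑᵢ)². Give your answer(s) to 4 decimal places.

The normal equations are: 6·α + (107/72)·β = -19;  (107/72)·α + (8245/5184)·β = -103/12.
Δ = 6·(8245/5184) − (107/72)² = 38021/5184.
α = ((-19)·(8245/5184) − (107/72)·(-103/12))/(38021/5184) = -90529/38021; β = (6·(-103/12) − (107/72)·(-19))/(38021/5184) = -120600/38021.
Residuals: -7792/38021, -16997/38021, 36766/38021, -31405/38021, 29562/38021, -10134/38021; SSR = 96374/38021.

SSR = 2.5348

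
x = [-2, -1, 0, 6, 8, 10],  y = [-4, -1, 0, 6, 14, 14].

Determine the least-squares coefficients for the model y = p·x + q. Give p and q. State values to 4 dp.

From the data, Σx·x = 205, Σx = 21, Σ1 = 6.
And Σx·y = 297, Σy = 29.
So AᵀA·[p, q]ᵀ = Aᵀy: [[205, 21]; [21, 6]]·[p, q]ᵀ = [297, 29]ᵀ.
Δ = 205·6 − 21² = 789.
p = (297·6 − 21·29)/789 = 391/263; q = (205·29 − 21·297)/789 = -292/789.

p = 1.4867, q = -0.3701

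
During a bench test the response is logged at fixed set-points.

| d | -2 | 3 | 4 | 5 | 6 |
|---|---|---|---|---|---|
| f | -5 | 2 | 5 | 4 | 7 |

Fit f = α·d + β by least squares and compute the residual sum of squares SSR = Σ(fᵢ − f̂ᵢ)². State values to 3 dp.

The normal system XᵀX·[α, β]ᵀ = Xᵀf is [[90, 16]; [16, 5]]·[α, β]ᵀ = [98, 13]ᵀ.
Determinant 90·5 − 16² = 194.
α = (98·5 − 16·13)/194 = 141/97; β = (90·13 − 16·98)/194 = -199/97.
Residuals: -4/97, -30/97, 120/97, -118/97, 32/97; SSR = 312/97.

SSR = 3.216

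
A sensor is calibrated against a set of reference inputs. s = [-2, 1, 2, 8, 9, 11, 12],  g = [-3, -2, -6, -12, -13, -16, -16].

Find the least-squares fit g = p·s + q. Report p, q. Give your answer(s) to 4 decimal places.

Forming AᵀA = [[419, 41]; [41, 7]] and Aᵀg = [-589, -68]ᵀ gives AᵀA·[p, q]ᵀ = Aᵀg.
Eliminating q: 7·(row 1) − 41·(row 2) gives 1252·p = 7·(-589) − 41·(-68) = -1335, so p = -1335/1252.
Then q = ((-68) − 41·(-1335/1252))/7 = -4343/1252.

p = -1.0663, q = -3.4688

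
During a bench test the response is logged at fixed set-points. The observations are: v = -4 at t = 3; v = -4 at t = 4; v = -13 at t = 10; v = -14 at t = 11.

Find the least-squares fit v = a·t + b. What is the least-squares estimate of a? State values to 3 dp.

a = -1.340

The normal system MᵀM·[a, b]ᵀ = Mᵀv is [[246, 28]; [28, 4]]·[a, b]ᵀ = [-312, -35]ᵀ.
det = 246·4 − 28² = 200.
a = ((-312)·4 − 28·(-35))/200 = -67/50; b = (246·(-35) − 28·(-312))/200 = 63/100.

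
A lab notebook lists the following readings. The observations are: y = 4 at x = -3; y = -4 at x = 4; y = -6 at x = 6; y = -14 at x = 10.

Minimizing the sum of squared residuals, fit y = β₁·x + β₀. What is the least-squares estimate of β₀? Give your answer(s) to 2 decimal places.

β₀ = 0.70

Normal-equation sums: Σx·x = 161, Σx = 17, Σ1 = 4.
Right-hand side: Σx·y = -204, Σy = -20.
So AᵀA·[β₁, β₀]ᵀ = Aᵀy: [[161, 17]; [17, 4]]·[β₁, β₀]ᵀ = [-204, -20]ᵀ.
det = 161·4 − 17² = 355.
β₁ = ((-204)·4 − 17·(-20))/355 = -476/355; β₀ = (161·(-20) − 17·(-204))/355 = 248/355.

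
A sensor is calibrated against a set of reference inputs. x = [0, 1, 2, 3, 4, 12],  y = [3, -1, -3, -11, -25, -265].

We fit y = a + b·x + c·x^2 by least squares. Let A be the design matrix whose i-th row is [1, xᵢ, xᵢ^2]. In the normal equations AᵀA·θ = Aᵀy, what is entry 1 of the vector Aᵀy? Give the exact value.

Entry 1 ↔ basis 1, so (Aᵀy)_{1} = Σᵢ yᵢ = (1)·(3) + (1)·(-1) + (1)·(-3) + (1)·(-11) + (1)·(-25) + (1)·(-265) = -302.

-302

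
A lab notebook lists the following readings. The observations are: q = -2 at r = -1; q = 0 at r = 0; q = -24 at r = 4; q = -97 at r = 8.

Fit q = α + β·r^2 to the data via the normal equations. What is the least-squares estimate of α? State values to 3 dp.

α = -0.120

From the data, Σ1 = 4, Σr^2 = 81, Σr^2·r^2 = 4353.
Right-hand side: Σq = -123, Σr^2·q = -6594.
Eliminating β: 4353·(row 1) − 81·(row 2) gives 10851·α = 4353·(-123) − 81·(-6594) = -1305, so α = -435/3617.
Then β = ((-6594) − 81·(-435/3617))/4353 = -5471/3617.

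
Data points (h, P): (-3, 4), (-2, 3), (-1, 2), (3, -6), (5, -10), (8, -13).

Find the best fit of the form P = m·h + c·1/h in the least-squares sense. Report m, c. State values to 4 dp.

Compute the Gram sums: Σh·h = 112, Σh·1/h = 6, Σ1/h·1/h = 22001/14400.
For XᵀP: Σh·P = -192, Σ1/h·P = -251/24.
Determinant 112·(22001/14400) − 6² = 121607/900.
m = ((-192)·(22001/14400) − 6·(-251/24))/(121607/900) = -207537/121607; c = (112·(-251/24) − 6·(-192))/(121607/900) = -17400/121607.

m = -1.7066, c = -0.1431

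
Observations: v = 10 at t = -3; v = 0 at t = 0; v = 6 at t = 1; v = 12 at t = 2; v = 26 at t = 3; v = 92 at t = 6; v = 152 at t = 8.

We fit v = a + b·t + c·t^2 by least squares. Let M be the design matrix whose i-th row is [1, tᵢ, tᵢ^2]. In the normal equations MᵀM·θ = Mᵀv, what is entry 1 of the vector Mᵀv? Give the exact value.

298

Entry 1 ↔ basis 1, so (Mᵀv)_{1} = Σᵢ vᵢ = (1)·(10) + (1)·(0) + (1)·(6) + (1)·(12) + (1)·(26) + (1)·(92) + (1)·(152) = 298.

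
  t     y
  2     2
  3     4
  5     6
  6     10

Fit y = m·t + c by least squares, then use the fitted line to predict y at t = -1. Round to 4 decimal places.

Entries of AᵀA: Σt·t = 74, Σt = 16, Σ1 = 4.
And Σt·y = 106, Σy = 22.
det = 74·4 − 16² = 40.
m = (106·4 − 16·22)/40 = 9/5; c = (74·22 − 16·106)/40 = -17/10.
At t = -1: ŷ = (9/5)·(-1) + (-17/10)·(1) = -7/2.

ŷ = -3.5000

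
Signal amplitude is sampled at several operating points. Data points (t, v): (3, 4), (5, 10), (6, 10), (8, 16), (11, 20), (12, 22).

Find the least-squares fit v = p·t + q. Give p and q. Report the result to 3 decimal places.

Normal-equation sums: Σt·t = 399, Σt = 45, Σ1 = 6.
Right-hand side: Σt·v = 734, Σv = 82.
So XᵀX·[p, q]ᵀ = Xᵀv: [[399, 45]; [45, 6]]·[p, q]ᵀ = [734, 82]ᵀ.
Determinant 399·6 − 45² = 369.
p = (734·6 − 45·82)/369 = 238/123; q = (399·82 − 45·734)/369 = -104/123.

p = 1.935, q = -0.846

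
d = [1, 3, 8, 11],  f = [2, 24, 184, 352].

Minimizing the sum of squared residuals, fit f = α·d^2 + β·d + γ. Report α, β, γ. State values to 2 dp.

α = 3.00, β = -1.00, γ = 0.00

Entries of MᵀM: Σd^2·d^2 = 18819, Σd^2·d = 1871, Σd^2 = 195, Σd·d = 195, Σd = 23, Σ1 = 4.
And Σd^2·f = 54586, Σd·f = 5418, Σf = 562.
MᵀM·[α, β, γ]ᵀ = Mᵀf becomes [[18819, 1871, 195]; [1871, 195, 23]; [195, 23, 4]]·[α, β, γ]ᵀ = [54586, 5418, 562]ᵀ.
Row-reducing yields α = 3, β = -1, γ = 0.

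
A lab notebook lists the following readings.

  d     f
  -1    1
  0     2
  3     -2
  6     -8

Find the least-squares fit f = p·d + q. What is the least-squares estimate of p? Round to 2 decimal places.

p = -1.37

Sums needed: Σd·d = 46, Σd = 8, Σ1 = 4.
For Aᵀf: Σd·f = -55, Σf = -7.
Eliminating q: 4·(row 1) − 8·(row 2) gives 120·p = 4·(-55) − 8·(-7) = -164, so p = -41/30.
Then q = ((-7) − 8·(-41/30))/4 = 59/60.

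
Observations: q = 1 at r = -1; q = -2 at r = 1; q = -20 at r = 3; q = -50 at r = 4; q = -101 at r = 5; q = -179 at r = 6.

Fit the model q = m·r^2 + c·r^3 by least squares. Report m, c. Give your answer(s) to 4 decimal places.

The normal system AᵀA·[m, c]ᵀ = Aᵀq is [[2260, 12168]; [12168, 67108]]·[m, c]ᵀ = [-9950, -55032]ᵀ.
det = 2260·67108 − 12168² = 3603856.
m = ((-9950)·67108 − 12168·(-55032))/3603856 = 238097/450482; c = (2260·(-55032) − 12168·(-9950))/3603856 = -206295/225241.

m = 0.5285, c = -0.9159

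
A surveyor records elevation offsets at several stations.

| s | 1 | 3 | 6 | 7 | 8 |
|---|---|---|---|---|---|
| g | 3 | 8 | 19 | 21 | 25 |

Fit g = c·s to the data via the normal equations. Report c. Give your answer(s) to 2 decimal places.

c = 3.07

The normal equations are: 159·c = 488.
(Σs·s = 159, Σs·g = 488.)
c = 488/159 = 3.06918.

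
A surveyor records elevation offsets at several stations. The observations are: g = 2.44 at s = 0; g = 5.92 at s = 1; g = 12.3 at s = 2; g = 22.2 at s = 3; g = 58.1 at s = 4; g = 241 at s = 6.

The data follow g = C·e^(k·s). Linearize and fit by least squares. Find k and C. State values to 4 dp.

k = 0.7593, C = 2.5764

Linearized form: ln g = k·s + ln C. From the 6 transformed points,
Σs = 16.0000, Σ(s)² = 66.0000, Σln g = 17.8270, Σs·ln g = 65.2553.
Equations: 66.0000·k + 16.0000·ln C = 65.2553;  16.0000·k + 6·ln C = 17.8270.
Slope k = (n·Σs·ln g − Σs·Σln g)/(n·Σ(s)² − (Σs)²) = (6·65.2553 − 16.0000·17.8270)/140.0000 = 0.75928; ln C = (Σln g − k·Σs)/n = 0.94641, so C = exp(0.94641) = 2.57644.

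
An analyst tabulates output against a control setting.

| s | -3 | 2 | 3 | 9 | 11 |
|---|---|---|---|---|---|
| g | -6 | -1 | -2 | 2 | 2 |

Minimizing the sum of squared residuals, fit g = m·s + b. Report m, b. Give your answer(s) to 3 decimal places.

Setting ∂/∂m … = 0 gives: 224·m + 22·b = 50;  22·m + 5·b = -5.
(Σs·s = 224, Σs = 22, Σ1 = 5, Σs·g = 50, Σg = -5.)
Eliminating b: 5·(row 1) − 22·(row 2) gives 636·m = 5·50 − 22·(-5) = 360, so m = 30/53.
Then b = ((-5) − 22·(30/53))/5 = -185/53.

m = 0.566, b = -3.491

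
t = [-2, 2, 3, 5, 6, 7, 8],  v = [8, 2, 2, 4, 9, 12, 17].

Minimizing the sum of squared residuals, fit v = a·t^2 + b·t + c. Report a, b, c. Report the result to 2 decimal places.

a = 0.43, b = -1.68, c = 3.09

With design matrix M, MᵀM = [[8531, 1223, 191]; [1223, 191, 29]; [191, 29, 7]] and Mᵀv = [2158, 288, 54]ᵀ.
Solving the 3×3 system (Gaussian elimination) gives a = 36319/85449, b = -143758/85449, c = 6763/2191.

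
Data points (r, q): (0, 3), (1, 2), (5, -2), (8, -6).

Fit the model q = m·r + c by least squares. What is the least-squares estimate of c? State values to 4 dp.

c = 3.1341

With design matrix A, AᵀA = [[90, 14]; [14, 4]] and Aᵀq = [-56, -3]ᵀ.
Eliminating c: 4·(row 1) − 14·(row 2) gives 164·m = 4·(-56) − 14·(-3) = -182, so m = -91/82.
Then c = ((-3) − 14·(-91/82))/4 = 257/82.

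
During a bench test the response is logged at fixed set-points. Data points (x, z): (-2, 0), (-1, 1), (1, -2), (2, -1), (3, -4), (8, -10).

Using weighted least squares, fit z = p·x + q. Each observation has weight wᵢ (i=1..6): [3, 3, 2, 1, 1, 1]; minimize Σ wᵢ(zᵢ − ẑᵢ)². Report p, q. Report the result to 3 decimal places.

Normal-equation sums: Σwᵢ·x·x = 94, Σwᵢ·x = 6, Σwᵢ·1 = 11.
Moment sums: Σwᵢ·x·z = -101, Σwᵢ·z = -16.
Determinant 94·11 − 6² = 998.
p = ((-101)·11 − 6·(-16))/998 = -1015/998; q = (94·(-16) − 6·(-101))/998 = -449/499.

p = -1.017, q = -0.900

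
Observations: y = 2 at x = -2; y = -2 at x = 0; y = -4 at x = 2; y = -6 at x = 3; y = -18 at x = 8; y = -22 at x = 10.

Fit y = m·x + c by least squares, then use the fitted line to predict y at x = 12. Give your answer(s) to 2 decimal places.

AᵀA·[m, c]ᵀ = Aᵀy reads: 181·m + 21·c = -394;  21·m + 6·c = -50.
det = 181·6 − 21² = 645.
m = ((-394)·6 − 21·(-50))/645 = -438/215; c = (181·(-50) − 21·(-394))/645 = -776/645.
At x = 12: ŷ = (-438/215)·(12) + (-776/645)·(1) = -16544/645.

ŷ = -25.65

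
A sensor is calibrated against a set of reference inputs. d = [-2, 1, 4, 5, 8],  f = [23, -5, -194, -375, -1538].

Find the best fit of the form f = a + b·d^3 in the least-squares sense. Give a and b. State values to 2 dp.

The normal equations are: 5·a + 694·b = -2089;  694·a + 281930·b = -846936.
det = 5·281930 − 694² = 928014.
a = ((-2089)·281930 − 694·(-846936))/928014 = -589093/464007; b = (5·(-846936) − 694·(-2089))/928014 = -1392457/464007.

a = -1.27, b = -3.00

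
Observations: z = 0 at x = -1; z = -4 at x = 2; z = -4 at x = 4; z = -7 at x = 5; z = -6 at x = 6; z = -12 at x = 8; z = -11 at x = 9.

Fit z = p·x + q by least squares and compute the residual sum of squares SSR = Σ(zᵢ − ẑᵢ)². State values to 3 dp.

SSR = 9.976

With design matrix M, MᵀM = [[227, 33]; [33, 7]] and Mᵀz = [-290, -44]ᵀ.
Eliminating q: 7·(row 1) − 33·(row 2) gives 500·p = 7·(-290) − 33·(-44) = -578, so p = -289/250.
Then q = ((-44) − 33·(-289/250))/7 = -209/250.
Residuals: -8/25, -213/250, 73/50, -48/125, 443/250, -479/250, 6/25; SSR = 1247/125.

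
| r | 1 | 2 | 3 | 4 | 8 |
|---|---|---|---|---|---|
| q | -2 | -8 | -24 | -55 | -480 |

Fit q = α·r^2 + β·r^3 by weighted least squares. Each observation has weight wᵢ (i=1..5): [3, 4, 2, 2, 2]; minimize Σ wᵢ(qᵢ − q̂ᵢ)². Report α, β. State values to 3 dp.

α = 0.373, β = -0.984

AᵀWA·[α, β]ᵀ = AᵀWq reads: 8933·α + 68201·β = -63766;  68201·α + 534197·β = -500118.
(Σwᵢ·r^2·r^2 = 8933, Σwᵢ·r^2·r^3 = 68201, Σwᵢ·r^3·r^3 = 534197, Σwᵢ·r^2·q = -63766, Σwᵢ·r^3·q = -500118.)
Δ = 8933·534197 − 68201² = 120605400.
α = ((-63766)·534197 − 68201·(-500118))/120605400 = 5617727/15075675; β = (8933·(-500118) − 68201·(-63766))/120605400 = -14831141/15075675.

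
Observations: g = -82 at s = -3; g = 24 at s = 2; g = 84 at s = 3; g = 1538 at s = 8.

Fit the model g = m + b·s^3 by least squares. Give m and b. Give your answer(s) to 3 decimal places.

Forming XᵀX = [[4, 520]; [520, 263666]] and Xᵀg = [1564, 792130]ᵀ gives XᵀX·[m, b]ᵀ = Xᵀg.
det = 4·263666 − 520² = 784264.
m = (1564·263666 − 520·792130)/784264 = 4481/7541; b = (4·792130 − 520·1564)/784264 = 294405/98033.

m = 0.594, b = 3.003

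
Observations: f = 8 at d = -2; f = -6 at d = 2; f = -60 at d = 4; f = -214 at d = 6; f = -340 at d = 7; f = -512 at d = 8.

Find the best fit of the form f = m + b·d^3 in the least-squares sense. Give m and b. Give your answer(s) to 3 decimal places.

Entries of AᵀA: Σ1 = 6, Σd^3 = 1135, Σd^3·d^3 = 430673.
Right-hand side: Σf = -1124, Σd^3·f = -428940.
Normal equations: [[6, 1135]; [1135, 430673]]·[m, b]ᵀ = [-1124, -428940]ᵀ.
Eliminating b: 430673·(row 1) − 1135·(row 2) gives 1295813·m = 430673·(-1124) − 1135·(-428940) = 2770448, so m = 2770448/1295813.
Then b = ((-428940) − 1135·(2770448/1295813))/430673 = -1297900/1295813.

m = 2.138, b = -1.002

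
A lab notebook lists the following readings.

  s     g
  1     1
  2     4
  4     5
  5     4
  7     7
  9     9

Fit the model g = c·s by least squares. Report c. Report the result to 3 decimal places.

c = 1.017

Sums needed: Σs·s = 176.
Moment sums: Σs·g = 179.
So MᵀM·[c]ᵀ = Mᵀg: [[176]]·[c]ᵀ = [179]ᵀ.
Hence c = 179 / 176 ≈ 1.01705.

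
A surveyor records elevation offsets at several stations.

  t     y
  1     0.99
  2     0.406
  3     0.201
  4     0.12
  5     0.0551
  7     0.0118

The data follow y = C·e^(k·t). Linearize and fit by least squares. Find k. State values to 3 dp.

Let Y = ln y. Fitting Y = k·t + ln C by least squares:
Over the data: Σt = 22.0000, Σ(t)² = 104.0000, Σln y = -11.9744, Σt·ln y = -60.6779.
Normal system: [[104.0000, 22.0000]; [22.0000, 6]]·[k, ln C]ᵀ = [-60.6779, -11.9744]ᵀ.
Solving (det = 140.0000): k = -0.71878, ln C = 0.63981.

k = -0.719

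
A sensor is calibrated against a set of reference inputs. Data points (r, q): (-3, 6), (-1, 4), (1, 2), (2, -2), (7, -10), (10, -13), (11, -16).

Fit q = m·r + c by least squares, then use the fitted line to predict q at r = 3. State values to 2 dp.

From the data, Σr·r = 285, Σr = 27, Σ1 = 7.
Moment sums: Σr·q = -400, Σq = -29.
AᵀA·[m, c]ᵀ = Aᵀq becomes [[285, 27]; [27, 7]]·[m, c]ᵀ = [-400, -29]ᵀ.
det = 285·7 − 27² = 1266.
m = ((-400)·7 − 27·(-29))/1266 = -2017/1266; c = (285·(-29) − 27·(-400))/1266 = 845/422.
At r = 3: q̂ = (-2017/1266)·(3) + (845/422)·(1) = -586/211.

q̂ = -2.78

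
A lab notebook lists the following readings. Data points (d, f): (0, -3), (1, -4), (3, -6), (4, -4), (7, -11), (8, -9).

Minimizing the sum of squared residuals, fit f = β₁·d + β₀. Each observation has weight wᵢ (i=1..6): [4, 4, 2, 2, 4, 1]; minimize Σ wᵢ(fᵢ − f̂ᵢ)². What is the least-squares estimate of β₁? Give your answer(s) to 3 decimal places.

β₁ = -1.005

The normal system XᵀWX·[β₁, β₀]ᵀ = XᵀWf is [[314, 54]; [54, 17]]·[β₁, β₀]ᵀ = [-464, -101]ᵀ.
Δ = 314·17 − 54² = 2422.
β₁ = ((-464)·17 − 54·(-101))/2422 = -1217/1211; β₀ = (314·(-101) − 54·(-464))/2422 = -3329/1211.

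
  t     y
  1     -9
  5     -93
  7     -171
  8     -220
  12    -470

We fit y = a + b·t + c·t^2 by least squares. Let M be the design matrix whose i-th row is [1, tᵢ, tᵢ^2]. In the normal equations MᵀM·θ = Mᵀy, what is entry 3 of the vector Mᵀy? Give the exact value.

Entry 3 ↔ basis t^2, so (Mᵀy)_{3} = Σᵢ (t^2)·yᵢ = (1)·(-9) + (25)·(-93) + (49)·(-171) + (64)·(-220) + (144)·(-470) = -92473.

-92473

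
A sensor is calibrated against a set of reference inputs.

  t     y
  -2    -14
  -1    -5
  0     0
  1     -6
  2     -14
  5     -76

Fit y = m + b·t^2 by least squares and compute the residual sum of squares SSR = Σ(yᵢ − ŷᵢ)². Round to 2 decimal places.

With design matrix X, XᵀX = [[6, 35]; [35, 659]] and Xᵀy = [-115, -2023]ᵀ.
Eliminating b: 659·(row 1) − 35·(row 2) gives 2729·m = 659·(-115) − 35·(-2023) = -4980, so m = -4980/2729.
Then b = ((-2023) − 35·(-4980/2729))/659 = -8113/2729.
Residuals: -774/2729, -552/2729, 4980/2729, -3281/2729, -774/2729, 401/2729; SSR = 13642/2729.

SSR = 5.00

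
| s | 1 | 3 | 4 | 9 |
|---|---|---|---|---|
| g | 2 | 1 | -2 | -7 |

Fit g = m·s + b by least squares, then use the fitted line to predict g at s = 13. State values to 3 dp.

Entries of MᵀM: Σs·s = 107, Σs = 17, Σ1 = 4.
Right-hand side: Σs·g = -66, Σg = -6.
det = 107·4 − 17² = 139.
m = ((-66)·4 − 17·(-6))/139 = -162/139; b = (107·(-6) − 17·(-66))/139 = 480/139.
At s = 13: ĝ = (-162/139)·(13) + (480/139)·(1) = -1626/139.

ĝ = -11.698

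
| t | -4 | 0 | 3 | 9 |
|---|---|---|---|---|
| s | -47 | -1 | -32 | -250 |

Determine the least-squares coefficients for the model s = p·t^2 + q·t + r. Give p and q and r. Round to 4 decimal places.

Compute the Gram sums: Σt^2·t^2 = 6898, Σt^2·t = 692, Σt^2 = 106, Σt·t = 106, Σt = 8, Σ1 = 4.
And Σt^2·s = -21290, Σt·s = -2158, Σs = -330.
Inverting the 3×3 Gram matrix, [p, q, r]ᵀ = [-13667/4587, -17287/22935, -15562/7645]ᵀ.

p = -2.9795, q = -0.7537, r = -2.0356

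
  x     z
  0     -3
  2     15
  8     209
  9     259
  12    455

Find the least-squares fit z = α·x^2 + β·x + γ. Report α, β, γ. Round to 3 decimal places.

The normal equations are: 31409·α + 2977·β + 293·γ = 99935;  2977·α + 293·β + 31·γ = 9493;  293·α + 31·β + 5·γ = 935.
Inverting the 3×3 Gram matrix, [α, β, γ]ᵀ = [56/19, 52/19, -51/19]ᵀ.

α = 2.947, β = 2.737, γ = -2.684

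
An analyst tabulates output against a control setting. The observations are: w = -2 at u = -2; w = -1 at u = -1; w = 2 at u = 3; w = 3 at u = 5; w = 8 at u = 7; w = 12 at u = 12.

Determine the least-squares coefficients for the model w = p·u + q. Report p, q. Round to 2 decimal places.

XᵀX·[p, q]ᵀ = Xᵀw reads: 232·p + 24·q = 226;  24·p + 6·q = 22.
(Σu·u = 232, Σu = 24, Σ1 = 6, Σu·w = 226, Σw = 22.)
Determinant 232·6 − 24² = 816.
p = (226·6 − 24·22)/816 = 69/68; q = (232·22 − 24·226)/816 = -20/51.

p = 1.01, q = -0.39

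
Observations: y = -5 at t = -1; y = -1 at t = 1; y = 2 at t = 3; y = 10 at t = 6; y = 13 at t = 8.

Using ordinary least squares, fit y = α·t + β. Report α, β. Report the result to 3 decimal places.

α = 2.056, β = -3.192

Entries of MᵀM: Σt·t = 111, Σt = 17, Σ1 = 5.
And Σt·y = 174, Σy = 19.
So MᵀM·[α, β]ᵀ = Mᵀy: [[111, 17]; [17, 5]]·[α, β]ᵀ = [174, 19]ᵀ.
Eliminating β: 5·(row 1) − 17·(row 2) gives 266·α = 5·174 − 17·19 = 547, so α = 547/266.
Then β = (19 − 17·(547/266))/5 = -849/266.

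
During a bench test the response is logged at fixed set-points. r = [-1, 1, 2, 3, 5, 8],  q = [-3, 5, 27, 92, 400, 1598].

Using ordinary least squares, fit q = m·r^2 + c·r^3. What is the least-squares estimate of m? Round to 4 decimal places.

m = 1.1026

Compute the Gram sums: Σr^2·r^2 = 4820, Σr^2·r^3 = 36168, Σr^3·r^3 = 278564.
Right-hand side: Σr^2·q = 113210, Σr^3·q = 870884.
Δ = 4820·278564 − 36168² = 34554256.
m = (113210·278564 − 36168·870884)/34554256 = 432931/392662; c = (4820·870884 − 36168·113210)/34554256 = 6442600/2159641.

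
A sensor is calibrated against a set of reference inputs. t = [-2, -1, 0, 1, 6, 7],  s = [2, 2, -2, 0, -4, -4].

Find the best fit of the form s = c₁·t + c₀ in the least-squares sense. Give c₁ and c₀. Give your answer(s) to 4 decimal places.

Entries of AᵀA: Σt·t = 91, Σt = 11, Σ1 = 6.
And Σt·s = -58, Σs = -6.
Normal equations: [[91, 11]; [11, 6]]·[c₁, c₀]ᵀ = [-58, -6]ᵀ.
Δ = 91·6 − 11² = 425.
c₁ = ((-58)·6 − 11·(-6))/425 = -282/425; c₀ = (91·(-6) − 11·(-58))/425 = 92/425.

c₁ = -0.6635, c₀ = 0.2165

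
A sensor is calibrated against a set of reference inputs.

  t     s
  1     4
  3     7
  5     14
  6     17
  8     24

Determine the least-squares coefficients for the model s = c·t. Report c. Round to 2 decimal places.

MᵀM·[c]ᵀ = Mᵀs reads: 135·c = 389.
(Σt·t = 135, Σt·s = 389.)
c = 389/135 = 2.88148.

c = 2.88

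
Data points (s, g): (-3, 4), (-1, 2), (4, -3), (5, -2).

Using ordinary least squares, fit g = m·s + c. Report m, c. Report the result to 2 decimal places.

From the data, Σs·s = 51, Σs = 5, Σ1 = 4.
Moment sums: Σs·g = -36, Σg = 1.
AᵀA·[m, c]ᵀ = Aᵀg becomes [[51, 5]; [5, 4]]·[m, c]ᵀ = [-36, 1]ᵀ.
Δ = 51·4 − 5² = 179.
m = ((-36)·4 − 5·1)/179 = -149/179; c = (51·1 − 5·(-36))/179 = 231/179.

m = -0.83, c = 1.29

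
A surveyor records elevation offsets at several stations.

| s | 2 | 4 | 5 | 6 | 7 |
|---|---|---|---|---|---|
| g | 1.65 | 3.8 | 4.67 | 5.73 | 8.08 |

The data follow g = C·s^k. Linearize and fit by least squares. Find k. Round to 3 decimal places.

Taking logs, ln g = k·ln s + ln C, so regress ln g on ln s.
Σln s = 7.4265, Σ(ln s)² = 11.9895, Σln g = 7.2120, Σln s·ln g = 11.8719.
Equations: 11.9895·k + 7.4265·ln C = 11.8719;  7.4265·k + 5·ln C = 7.2120.
Slope k = (n·Σln s·ln g − Σln s·Σln g)/(n·Σ(ln s)² − (Σln s)²) = (5·11.8719 − 7.4265·7.2120)/4.7940 = 1.20961; ln C = (Σln g − k·Σln s)/n = -0.35423.

k = 1.210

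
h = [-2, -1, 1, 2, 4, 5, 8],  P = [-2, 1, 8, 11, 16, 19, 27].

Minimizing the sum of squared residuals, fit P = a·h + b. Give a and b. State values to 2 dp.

a = 2.90, b = 4.39

The normal system AᵀA·[a, b]ᵀ = AᵀP is [[115, 17]; [17, 7]]·[a, b]ᵀ = [408, 80]ᵀ.
Δ = 115·7 − 17² = 516.
a = (408·7 − 17·80)/516 = 374/129; b = (115·80 − 17·408)/516 = 566/129.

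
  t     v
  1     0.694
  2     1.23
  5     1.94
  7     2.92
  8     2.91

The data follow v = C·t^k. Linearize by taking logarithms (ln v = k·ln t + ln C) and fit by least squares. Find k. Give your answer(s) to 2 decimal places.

k = 0.68

Linearized form: ln v = k·ln t + ln C. From the 5 transformed points,
Over the data: Σln t = 6.3279, Σ(ln t)² = 11.1814, Σln v = 2.6442, Σln t·ln v = 5.5164.
Normal system: [[11.1814, 6.3279]; [6.3279, 5]]·[k, ln C]ᵀ = [5.5164, 2.6442]ᵀ.
Slope k = (n·Σln t·ln v − Σln t·Σln v)/(n·Σ(ln t)² − (Σln t)²) = (5·5.5164 − 6.3279·2.6442)/15.8642 = 0.68393; ln C = (Σln v − k·Σln t)/n = -0.33675.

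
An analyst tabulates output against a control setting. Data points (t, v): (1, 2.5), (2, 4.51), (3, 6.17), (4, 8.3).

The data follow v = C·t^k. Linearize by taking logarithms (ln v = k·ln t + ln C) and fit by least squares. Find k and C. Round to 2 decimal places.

k = 0.85, C = 2.49

Let Y = ln v. Fitting Y = k·ln t + ln C by least squares:
Over the data: Σln t = 3.1781, Σ(ln t)² = 3.6092, Σln v = 6.3585, Σln t·ln v = 5.9770.
Normal system: [[3.6092, 3.1781]; [3.1781, 4]]·[k, ln C]ᵀ = [5.9770, 6.3585]ᵀ.
Δ = 3.6092·4 − (3.1781)² = 4.3368; k = (5.9770·4 − 3.1781·6.3585)/4.3368 = 0.85319, ln C = (3.6092·6.3585 − 3.1781·5.9770)/4.3368 = 0.91176, so C = exp(0.91176) = 2.48871.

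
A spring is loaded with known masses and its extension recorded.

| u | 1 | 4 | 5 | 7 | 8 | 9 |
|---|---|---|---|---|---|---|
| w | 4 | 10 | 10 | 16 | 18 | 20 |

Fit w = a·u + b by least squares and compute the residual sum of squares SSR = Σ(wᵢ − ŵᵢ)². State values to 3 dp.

SSR = 3.292

With design matrix A, AᵀA = [[236, 34]; [34, 6]] and Aᵀw = [530, 78]ᵀ.
Eliminating b: 6·(row 1) − 34·(row 2) gives 260·a = 6·530 − 34·78 = 528, so a = 132/65.
Then b = (78 − 34·(132/65))/6 = 97/65.
Residuals: 31/65, 5/13, -107/65, 19/65, 17/65, 3/13; SSR = 214/65.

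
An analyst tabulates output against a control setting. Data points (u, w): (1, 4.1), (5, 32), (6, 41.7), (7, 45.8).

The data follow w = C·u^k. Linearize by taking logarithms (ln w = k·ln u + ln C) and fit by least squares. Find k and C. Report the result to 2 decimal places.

k = 1.26, C = 4.12

Taking logs, ln w = k·ln u + ln C, so regress ln w on ln u.
Over the data: Σln u = 5.3471, Σ(ln u)² = 9.5873, Σln w = 12.4315, Σln u·ln w = 19.7038.
Normal system: [[9.5873, 5.3471]; [5.3471, 4]]·[k, ln C]ᵀ = [19.7038, 12.4315]ᵀ.
Slope k = (n·Σln u·ln w − Σln u·Σln w)/(n·Σ(ln u)² − (Σln u)²) = (4·19.7038 − 5.3471·12.4315)/9.7575 = 1.26492; ln C = (Σln w − k·Σln u)/n = 1.41696, so C = exp(1.41696) = 4.12456.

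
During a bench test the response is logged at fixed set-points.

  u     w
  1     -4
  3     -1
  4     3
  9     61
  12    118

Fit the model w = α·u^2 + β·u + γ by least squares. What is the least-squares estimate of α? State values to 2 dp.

Normal-equation sums: Σu^2·u^2 = 27635, Σu^2·u = 2549, Σu^2 = 251, Σu·u = 251, Σu = 29, Σ1 = 5.
Right-hand side: Σu^2·w = 21968, Σu·w = 1970, Σw = 177.
AᵀA·[α, β, γ]ᵀ = Aᵀw becomes [[27635, 2549, 251]; [2549, 251, 29]; [251, 29, 5]]·[α, β, γ]ᵀ = [21968, 1970, 177]ᵀ.
Row-reducing yields α = 21631/20748, β = -49195/20748, γ = -121/38.

α = 1.04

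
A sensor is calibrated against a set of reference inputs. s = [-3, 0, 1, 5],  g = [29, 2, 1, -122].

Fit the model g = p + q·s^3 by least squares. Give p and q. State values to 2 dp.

p = 2.07, q = -0.99

Normal-equation sums: Σ1 = 4, Σs^3 = 99, Σs^3·s^3 = 16355.
And Σg = -90, Σs^3·g = -16032.
So MᵀM·[p, q]ᵀ = Mᵀg: [[4, 99]; [99, 16355]]·[p, q]ᵀ = [-90, -16032]ᵀ.
Determinant 4·16355 − 99² = 55619.
p = ((-90)·16355 − 99·(-16032))/55619 = 115218/55619; q = (4·(-16032) − 99·(-90))/55619 = -55218/55619.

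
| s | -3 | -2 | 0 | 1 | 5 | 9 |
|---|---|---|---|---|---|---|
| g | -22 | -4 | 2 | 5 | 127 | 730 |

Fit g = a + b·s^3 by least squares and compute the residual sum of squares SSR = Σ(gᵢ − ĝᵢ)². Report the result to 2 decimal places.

Normal-equation sums: Σ1 = 6, Σs^3 = 820, Σs^3·s^3 = 547860.
For Mᵀg: Σg = 838, Σs^3·g = 548676.
Eliminating b: 547860·(row 1) − 820·(row 2) gives 2614760·a = 547860·838 − 820·548676 = 9192360, so a = 229809/65369.
Then b = (548676 − 820·(229809/65369))/547860 = 325612/326845.
Residuals: 451889/326845, 148471/326845, -99071/65369, 159568/326845, -68246/65369, 76657/326845; SSR = 1895088/326845.

SSR = 5.80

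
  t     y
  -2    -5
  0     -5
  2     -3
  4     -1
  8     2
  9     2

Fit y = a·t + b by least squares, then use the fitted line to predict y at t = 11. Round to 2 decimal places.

ŷ = 3.75

From the data, Σt·t = 169, Σt = 21, Σ1 = 6.
Right-hand side: Σt·y = 34, Σy = -10.
AᵀA·[a, b]ᵀ = Aᵀy becomes [[169, 21]; [21, 6]]·[a, b]ᵀ = [34, -10]ᵀ.
det = 169·6 − 21² = 573.
a = (34·6 − 21·(-10))/573 = 138/191; b = (169·(-10) − 21·34)/573 = -2404/573.
At t = 11: ŷ = (138/191)·(11) + (-2404/573)·(1) = 2150/573.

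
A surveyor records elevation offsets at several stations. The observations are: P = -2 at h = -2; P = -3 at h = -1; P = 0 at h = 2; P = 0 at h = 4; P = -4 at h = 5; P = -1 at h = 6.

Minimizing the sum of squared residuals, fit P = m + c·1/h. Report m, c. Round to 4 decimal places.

From the data, Σ1 = 6, Σ1/h = -23/60, Σ1/h·1/h = 5869/3600.
And ΣP = -10, Σ1/h·P = 91/30.
XᵀX·[m, c]ᵀ = XᵀP becomes [[6, -23/60]; [-23/60, 5869/3600]]·[m, c]ᵀ = [-10, 91/30]ᵀ.
Δ = 6·(5869/3600) − (-23/60)² = 6937/720.
m = ((-10)·(5869/3600) − (-23/60)·(91/30))/(6937/720) = -54504/34685; c = (6·(91/30) − (-23/60)·(-10))/(6937/720) = 10344/6937.

m = -1.5714, c = 1.4911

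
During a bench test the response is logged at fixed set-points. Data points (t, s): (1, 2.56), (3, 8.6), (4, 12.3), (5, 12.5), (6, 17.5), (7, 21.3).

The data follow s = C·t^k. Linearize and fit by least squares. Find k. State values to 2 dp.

k = 1.06

Linearized form: ln s = k·ln t + ln C. From the 6 transformed points,
Sums: Σln t = 7.8320, Σ(ln t)² = 12.7160, Σln s = 14.0480, Σln t·ln s = 20.9883.
Normal system: [[12.7160, 7.8320]; [7.8320, 6]]·[k, ln C]ᵀ = [20.9883, 14.0480]ᵀ.
Solving (det = 14.9557): k = 1.06354, ln C = 0.95306.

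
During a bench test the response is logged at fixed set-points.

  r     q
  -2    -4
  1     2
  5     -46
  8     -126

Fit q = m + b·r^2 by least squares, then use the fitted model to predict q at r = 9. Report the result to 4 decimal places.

q̂ = -160.3416

The normal equations are: 4·m + 94·b = -174;  94·m + 4738·b = -9228.
(Σ1 = 4, Σr^2 = 94, Σr^2·r^2 = 4738, Σq = -174, Σr^2·q = -9228.)
Eliminating b: 4738·(row 1) − 94·(row 2) gives 10116·m = 4738·(-174) − 94·(-9228) = 43020, so m = 1195/281.
Then b = ((-9228) − 94·(1195/281))/4738 = -571/281.
At r = 9: q̂ = (1195/281)·(1) + (-571/281)·(81) = -45056/281.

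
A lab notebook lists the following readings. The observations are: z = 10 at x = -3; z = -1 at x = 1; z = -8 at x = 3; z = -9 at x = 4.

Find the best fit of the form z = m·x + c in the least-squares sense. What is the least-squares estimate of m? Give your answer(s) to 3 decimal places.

Entries of AᵀA: Σx·x = 35, Σx = 5, Σ1 = 4.
For Aᵀz: Σx·z = -91, Σz = -8.
Eliminating c: 4·(row 1) − 5·(row 2) gives 115·m = 4·(-91) − 5·(-8) = -324, so m = -324/115.
Then c = ((-8) − 5·(-324/115))/4 = 35/23.

m = -2.817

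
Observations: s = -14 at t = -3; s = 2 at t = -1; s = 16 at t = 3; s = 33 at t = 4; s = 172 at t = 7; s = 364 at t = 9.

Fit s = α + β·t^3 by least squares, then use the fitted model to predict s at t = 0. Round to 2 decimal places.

Setting ∂/∂α … = 0 gives: 6·α + 1135·β = 573;  1135·α + 654645·β = 327272.
(Σ1 = 6, Σt^3 = 1135, Σt^3·t^3 = 654645, Σs = 573, Σt^3·s = 327272.)
Determinant 6·654645 − 1135² = 2639645.
α = (573·654645 − 1135·327272)/2639645 = 731573/527929; β = (6·327272 − 1135·573)/2639645 = 1313277/2639645.
At t = 0: ŝ = (731573/527929)·(1) + (1313277/2639645)·(0) = 731573/527929.

ŝ = 1.39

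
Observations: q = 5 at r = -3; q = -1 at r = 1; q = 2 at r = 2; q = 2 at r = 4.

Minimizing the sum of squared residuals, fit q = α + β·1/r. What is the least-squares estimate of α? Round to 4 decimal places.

α = 3.5367

Entries of AᵀA: Σ1 = 4, Σ1/r = 17/12, Σ1/r·1/r = 205/144.
And Σq = 8, Σ1/r·q = -7/6.
Normal equations: [[4, 17/12]; [17/12, 205/144]]·[α, β]ᵀ = [8, -7/6]ᵀ.
det = 4·(205/144) − (17/12)² = 59/16.
α = (8·(205/144) − (17/12)·(-7/6))/(59/16) = 626/177; β = (4·(-7/6) − (17/12)·8)/(59/16) = -256/59.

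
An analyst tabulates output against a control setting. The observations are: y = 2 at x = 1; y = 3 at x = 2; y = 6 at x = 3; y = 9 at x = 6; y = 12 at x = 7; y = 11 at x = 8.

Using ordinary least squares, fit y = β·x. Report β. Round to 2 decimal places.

β = 1.55

Sums needed: Σx·x = 163.
Moment sums: Σx·y = 252.
Hence β = 252 / 163 ≈ 1.54601.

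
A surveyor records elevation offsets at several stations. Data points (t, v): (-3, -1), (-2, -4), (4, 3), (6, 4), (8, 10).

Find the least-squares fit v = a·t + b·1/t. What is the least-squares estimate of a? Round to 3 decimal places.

a = 0.973

Compute the Gram sums: Σt·t = 129, Σt·1/t = 5, Σ1/t·1/t = 269/576.
Right-hand side: Σt·v = 127, Σ1/t·v = 5.
So XᵀX·[a, b]ᵀ = Xᵀv: [[129, 5]; [5, 269/576]]·[a, b]ᵀ = [127, 5]ᵀ.
Determinant 129·(269/576) − 5² = 6767/192.
a = (127·(269/576) − 5·5)/(6767/192) = 19763/20301; b = (129·5 − 5·127)/(6767/192) = 1920/6767.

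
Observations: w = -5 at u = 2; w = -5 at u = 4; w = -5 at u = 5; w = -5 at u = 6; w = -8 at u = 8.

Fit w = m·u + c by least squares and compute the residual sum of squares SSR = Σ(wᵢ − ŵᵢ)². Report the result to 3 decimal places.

SSR = 3.150

The normal system MᵀM·[m, c]ᵀ = Mᵀw is [[145, 25]; [25, 5]]·[m, c]ᵀ = [-149, -28]ᵀ.
Eliminating c: 5·(row 1) − 25·(row 2) gives 100·m = 5·(-149) − 25·(-28) = -45, so m = -9/20.
Then c = ((-28) − 25·(-9/20))/5 = -67/20.
Residuals: -3/4, 3/20, 3/5, 21/20, -21/20; SSR = 63/20.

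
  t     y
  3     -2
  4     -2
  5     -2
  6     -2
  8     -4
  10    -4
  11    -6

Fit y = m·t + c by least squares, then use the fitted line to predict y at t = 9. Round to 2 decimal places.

The normal system MᵀM·[m, c]ᵀ = Mᵀy is [[371, 47]; [47, 7]]·[m, c]ᵀ = [-174, -22]ᵀ.
Δ = 371·7 − 47² = 388.
m = ((-174)·7 − 47·(-22))/388 = -46/97; c = (371·(-22) − 47·(-174))/388 = 4/97.
At t = 9: ŷ = (-46/97)·(9) + (4/97)·(1) = -410/97.

ŷ = -4.23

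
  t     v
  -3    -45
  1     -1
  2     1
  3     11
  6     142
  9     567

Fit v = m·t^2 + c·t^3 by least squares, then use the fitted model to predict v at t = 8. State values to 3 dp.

v̂ = 383.562

Sums needed: Σt^2·t^2 = 8036, Σt^2·t^3 = 66858, Σt^3·t^3 = 579620.
For Aᵀv: Σt^2·v = 50736, Σt^3·v = 445534.
Δ = 8036·579620 − 66858² = 187834156.
m = (50736·579620 − 66858·445534)/187834156 = -5586939/2762267; c = (8036·445534 − 66858·50736)/187834156 = 2767702/2762267.
At t = 8: v̂ = (-5586939/2762267)·(64) + (2767702/2762267)·(512) = 1059499328/2762267.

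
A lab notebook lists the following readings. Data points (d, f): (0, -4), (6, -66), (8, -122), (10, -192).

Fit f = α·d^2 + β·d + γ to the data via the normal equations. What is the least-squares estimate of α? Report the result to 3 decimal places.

α = -2.099

Sums needed: Σd^2·d^2 = 15392, Σd^2·d = 1728, Σd^2 = 200, Σd·d = 200, Σd = 24, Σ1 = 4.
Right-hand side: Σd^2·f = -29384, Σd·f = -3292, Σf = -384.
So AᵀA·[α, β, γ]ᵀ = Aᵀf: [[15392, 1728, 200]; [1728, 200, 24]; [200, 24, 4]]·[α, β, γ]ᵀ = [-29384, -3292, -384]ᵀ.
Row-reducing yields α = -380/181, β = 779/362, γ = -713/181.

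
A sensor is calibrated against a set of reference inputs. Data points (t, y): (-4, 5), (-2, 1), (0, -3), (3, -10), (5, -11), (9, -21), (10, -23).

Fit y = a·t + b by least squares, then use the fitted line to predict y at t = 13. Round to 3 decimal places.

ŷ = -28.625

The normal system XᵀX·[a, b]ᵀ = Xᵀy is [[235, 21]; [21, 7]]·[a, b]ᵀ = [-526, -62]ᵀ.
Δ = 235·7 − 21² = 1204.
a = ((-526)·7 − 21·(-62))/1204 = -85/43; b = (235·(-62) − 21·(-526))/1204 = -881/301.
At t = 13: ŷ = (-85/43)·(13) + (-881/301)·(1) = -8616/301.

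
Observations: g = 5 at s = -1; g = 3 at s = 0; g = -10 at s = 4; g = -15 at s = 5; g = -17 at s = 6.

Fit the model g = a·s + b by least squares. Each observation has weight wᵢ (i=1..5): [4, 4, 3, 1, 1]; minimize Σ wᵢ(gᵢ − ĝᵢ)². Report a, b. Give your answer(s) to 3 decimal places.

With design matrix X, XᵀWX = [[113, 19]; [19, 13]] and XᵀWg = [-317, -30]ᵀ.
Δ = 113·13 − 19² = 1108.
a = ((-317)·13 − 19·(-30))/1108 = -3551/1108; b = (113·(-30) − 19·(-317))/1108 = 2633/1108.

a = -3.205, b = 2.376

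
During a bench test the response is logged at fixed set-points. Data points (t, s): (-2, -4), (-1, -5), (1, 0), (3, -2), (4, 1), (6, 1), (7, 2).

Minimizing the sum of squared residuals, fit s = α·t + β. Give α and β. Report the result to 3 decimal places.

α = 0.703, β = -2.807

The normal system XᵀX·[α, β]ᵀ = Xᵀs is [[116, 18]; [18, 7]]·[α, β]ᵀ = [31, -7]ᵀ.
Eliminating β: 7·(row 1) − 18·(row 2) gives 488·α = 7·31 − 18·(-7) = 343, so α = 343/488.
Then β = ((-7) − 18·(343/488))/7 = -685/244.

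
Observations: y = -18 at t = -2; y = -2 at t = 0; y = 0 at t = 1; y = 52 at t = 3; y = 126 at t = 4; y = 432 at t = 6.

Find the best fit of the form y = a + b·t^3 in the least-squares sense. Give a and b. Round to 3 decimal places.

a = -2.121, b = 2.009

Forming MᵀM = [[6, 300]; [300, 51546]] and Mᵀy = [590, 102924]ᵀ gives MᵀM·[a, b]ᵀ = Mᵀy.
Δ = 6·51546 − 300² = 219276.
a = (590·51546 − 300·102924)/219276 = -38755/18273; b = (6·102924 − 300·590)/219276 = 36712/18273.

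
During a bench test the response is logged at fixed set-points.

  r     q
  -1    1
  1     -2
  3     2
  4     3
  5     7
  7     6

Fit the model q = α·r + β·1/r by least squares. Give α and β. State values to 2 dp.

α = 1.06, β = -2.55

Compute the Gram sums: Σr·r = 101, Σr·1/r = 6, Σ1/r·1/r = 394081/176400.
And Σr·q = 92, Σ1/r·q = 283/420.
MᵀM·[α, β]ᵀ = Mᵀq becomes [[101, 6]; [6, 394081/176400]]·[α, β]ᵀ = [92, 283/420]ᵀ.
Determinant 101·(394081/176400) − 6² = 33451781/176400.
α = (92·(394081/176400) − 6·(283/420))/(33451781/176400) = 35542292/33451781; β = (101·(283/420) − 6·92)/(33451781/176400) = -85367940/33451781.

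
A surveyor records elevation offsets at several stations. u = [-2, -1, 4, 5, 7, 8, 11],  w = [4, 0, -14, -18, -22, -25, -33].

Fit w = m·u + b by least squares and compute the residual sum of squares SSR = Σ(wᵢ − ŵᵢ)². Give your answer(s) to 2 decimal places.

SSR = 3.17

With design matrix M, MᵀM = [[280, 32]; [32, 7]] and Mᵀw = [-871, -108]ᵀ.
Δ = 280·7 − 32² = 936.
m = ((-871)·7 − 32·(-108))/936 = -2641/936; b = (280·(-108) − 32·(-871))/936 = -296/117.
Residuals: 415/468, -7/24, -43/234, -425/312, 263/936, 4/39, 59/104; SSR = 2969/936.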